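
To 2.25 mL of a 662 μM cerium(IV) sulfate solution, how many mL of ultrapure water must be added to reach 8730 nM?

168 mL

8730 nM = 8.73 μM.
V₂ = C₁V₁/C₂ = 662 × 2.25 / 8.73 = 171 mL.
Diluent to add = V₂ − V₁ = 171 − 2.25 = 168 mL.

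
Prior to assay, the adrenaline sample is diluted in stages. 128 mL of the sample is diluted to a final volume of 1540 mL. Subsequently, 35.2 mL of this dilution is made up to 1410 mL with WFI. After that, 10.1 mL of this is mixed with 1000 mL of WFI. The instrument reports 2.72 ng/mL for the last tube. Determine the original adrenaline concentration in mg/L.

131 mg/L

Overall dilution factor = 12.03 × 40.06 × 100.0 = 4.82 × 10⁴.
Original = 2.72 ng/mL × 4.82 × 10⁴ = 1.31 × 10⁵ ng/mL = 131 mg/L.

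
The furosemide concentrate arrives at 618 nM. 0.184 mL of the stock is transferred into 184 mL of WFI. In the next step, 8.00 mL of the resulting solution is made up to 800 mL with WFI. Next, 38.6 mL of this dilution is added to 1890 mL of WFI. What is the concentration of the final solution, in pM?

Overall dilution factor = 1001 × 100 × 49.96 = 5.00 × 10⁶.
618 nM / 5.00 × 10⁶ = 1.24 × 10⁻⁴ nM = 0.124 pM.

0.124 pM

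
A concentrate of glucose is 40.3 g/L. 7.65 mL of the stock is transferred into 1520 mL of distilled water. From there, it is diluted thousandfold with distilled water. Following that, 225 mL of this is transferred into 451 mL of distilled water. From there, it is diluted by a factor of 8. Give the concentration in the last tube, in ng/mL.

8.40 ng/mL

Overall dilution factor = 199.7 × 1000 × 3.004 × 8 = 4.80 × 10⁶.
40.3 g/L / 4.80 × 10⁶ = 8.40 × 10⁻⁶ g/L = 8.40 ng/mL.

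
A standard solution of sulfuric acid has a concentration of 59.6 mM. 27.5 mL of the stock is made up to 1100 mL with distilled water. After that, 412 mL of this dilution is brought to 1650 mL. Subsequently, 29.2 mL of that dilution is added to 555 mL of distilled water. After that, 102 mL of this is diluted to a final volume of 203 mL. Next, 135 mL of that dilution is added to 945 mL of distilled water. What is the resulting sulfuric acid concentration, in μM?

1.17 μM

Overall dilution factor = 40 × 4.005 × 20.01 × 1.990 × 8 = 5.10 × 10⁴.
59.6 mM / 5.10 × 10⁴ = 1.17 × 10⁻³ mM = 1.17 μM.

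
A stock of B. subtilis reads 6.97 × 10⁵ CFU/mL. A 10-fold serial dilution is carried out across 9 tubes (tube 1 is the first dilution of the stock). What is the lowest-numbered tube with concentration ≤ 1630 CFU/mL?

tube 3

Tube n has concentration 6.97 × 10⁵ CFU/mL / 10ⁿ.
Need 10ⁿ ≥ 6.97 × 10⁵ CFU/mL / 1630 CFU/mL = 428, so n ≥ 2.63.
First such tube: n = 3.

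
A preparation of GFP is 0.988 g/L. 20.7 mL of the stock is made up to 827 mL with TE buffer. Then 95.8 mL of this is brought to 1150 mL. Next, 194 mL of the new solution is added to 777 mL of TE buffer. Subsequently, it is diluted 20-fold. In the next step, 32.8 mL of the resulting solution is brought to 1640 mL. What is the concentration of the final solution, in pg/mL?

Overall dilution factor = 39.95 × 12.00 × 5.005 × 20 × 50 = 2.40 × 10⁶.
0.988 g/L / 2.40 × 10⁶ = 4.12 × 10⁻⁷ g/L = 412 pg/mL.

412 pg/mL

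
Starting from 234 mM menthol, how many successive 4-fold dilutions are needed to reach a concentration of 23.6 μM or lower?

Need 4ⁿ ≥ 9915, so n ≥ log(9915)/log(4) = 6.64.
Minimum whole steps: n = 7.

7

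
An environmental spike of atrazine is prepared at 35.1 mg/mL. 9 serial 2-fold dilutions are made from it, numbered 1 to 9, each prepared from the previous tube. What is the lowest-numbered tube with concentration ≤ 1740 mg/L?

tube 5

Tube n has concentration 35.1 mg/mL / 2ⁿ.
Need 2ⁿ ≥ 35.1 mg/mL / 1740 mg/L = 20.2, so n ≥ 4.33.
First such tube: n = 5.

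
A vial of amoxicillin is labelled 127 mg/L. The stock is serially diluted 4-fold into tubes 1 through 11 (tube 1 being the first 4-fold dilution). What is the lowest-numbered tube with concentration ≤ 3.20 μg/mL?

tube 3

Tube n has concentration 127 mg/L / 4ⁿ.
Need 4ⁿ ≥ 127 mg/L / 3.20 μg/mL = 39.7, so n ≥ 2.66.
First such tube: n = 3.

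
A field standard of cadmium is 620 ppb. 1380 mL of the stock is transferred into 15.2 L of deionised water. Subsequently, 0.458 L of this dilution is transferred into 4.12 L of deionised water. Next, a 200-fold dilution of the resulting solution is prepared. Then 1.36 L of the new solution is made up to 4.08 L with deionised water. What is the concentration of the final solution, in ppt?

Overall dilution factor = 12.01 × 9.996 × 200 × 3 = 7.21 × 10⁴.
620 ppb / 7.21 × 10⁴ = 8.60 × 10⁻³ ppb = 8.60 ppt.

8.60 ppt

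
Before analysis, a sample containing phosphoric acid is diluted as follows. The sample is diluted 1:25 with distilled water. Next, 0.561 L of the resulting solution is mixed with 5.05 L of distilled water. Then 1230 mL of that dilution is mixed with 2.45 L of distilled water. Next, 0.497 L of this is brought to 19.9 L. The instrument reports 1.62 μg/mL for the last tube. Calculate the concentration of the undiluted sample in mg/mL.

Overall dilution factor = 25 × 10.00 × 2.992 × 40.04 = 3.00 × 10⁴.
Original = 1.62 μg/mL × 3.00 × 10⁴ = 4.85 × 10⁴ μg/mL = 48.5 mg/mL.

48.5 mg/mL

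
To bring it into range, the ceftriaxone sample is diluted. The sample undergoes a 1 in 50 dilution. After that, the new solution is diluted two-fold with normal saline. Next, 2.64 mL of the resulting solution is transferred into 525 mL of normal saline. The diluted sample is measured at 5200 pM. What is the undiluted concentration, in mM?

0.104 mM

Overall dilution factor = 50 × 2 × 199.9 = 2.00 × 10⁴.
Original = 5200 pM × 2.00 × 10⁴ = 1.04 × 10⁸ pM = 0.104 mM.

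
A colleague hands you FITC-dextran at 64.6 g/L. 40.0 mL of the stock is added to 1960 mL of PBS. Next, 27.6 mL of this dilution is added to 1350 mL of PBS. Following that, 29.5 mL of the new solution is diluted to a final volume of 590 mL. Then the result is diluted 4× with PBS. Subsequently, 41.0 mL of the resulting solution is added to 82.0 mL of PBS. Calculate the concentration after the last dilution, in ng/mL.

108 ng/mL

Overall dilution factor = 50 × 49.91 × 20 × 4 × 3 = 5.99 × 10⁵.
64.6 g/L / 5.99 × 10⁵ = 1.08 × 10⁻⁴ g/L = 108 ng/mL.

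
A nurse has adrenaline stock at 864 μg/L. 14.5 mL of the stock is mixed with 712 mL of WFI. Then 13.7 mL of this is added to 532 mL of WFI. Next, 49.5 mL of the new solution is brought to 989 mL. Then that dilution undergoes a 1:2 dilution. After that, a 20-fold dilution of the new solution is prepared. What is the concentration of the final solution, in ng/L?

Overall dilution factor = 50.10 × 39.83 × 19.98 × 2 × 20 = 1.59 × 10⁶.
864 μg/L / 1.59 × 10⁶ = 5.42 × 10⁻⁴ μg/L = 0.542 ng/L.

0.542 ng/L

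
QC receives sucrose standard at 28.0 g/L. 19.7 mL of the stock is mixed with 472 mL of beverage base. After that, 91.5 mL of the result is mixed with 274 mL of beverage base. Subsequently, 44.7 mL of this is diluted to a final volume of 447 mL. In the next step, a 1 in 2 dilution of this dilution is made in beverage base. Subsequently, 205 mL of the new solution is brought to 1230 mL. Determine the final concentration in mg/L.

Overall dilution factor = 24.96 × 3.995 × 10 × 2 × 6 = 1.20 × 10⁴.
28.0 g/L / 1.20 × 10⁴ = 2.34 × 10⁻³ g/L = 2.34 mg/L.

2.34 mg/L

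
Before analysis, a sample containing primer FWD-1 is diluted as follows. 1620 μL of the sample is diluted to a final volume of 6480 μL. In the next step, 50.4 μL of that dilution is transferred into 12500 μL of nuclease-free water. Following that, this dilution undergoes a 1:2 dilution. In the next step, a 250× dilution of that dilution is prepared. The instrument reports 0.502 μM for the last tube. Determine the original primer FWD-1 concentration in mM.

250 mM

Overall dilution factor = 4 × 249.0 × 2 × 250 = 4.98 × 10⁵.
Original = 0.502 μM × 4.98 × 10⁵ = 2.50 × 10⁵ μM = 250 mM.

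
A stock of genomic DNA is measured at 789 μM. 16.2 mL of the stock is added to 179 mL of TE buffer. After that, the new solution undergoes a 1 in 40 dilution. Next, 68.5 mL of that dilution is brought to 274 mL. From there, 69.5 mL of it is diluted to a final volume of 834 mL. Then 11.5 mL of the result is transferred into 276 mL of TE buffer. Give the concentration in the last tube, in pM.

Overall dilution factor = 12.05 × 40 × 4 × 12 × 25 = 5.78 × 10⁵.
789 μM / 5.78 × 10⁵ = 1.36 × 10⁻³ μM = 1360 pM.

1360 pM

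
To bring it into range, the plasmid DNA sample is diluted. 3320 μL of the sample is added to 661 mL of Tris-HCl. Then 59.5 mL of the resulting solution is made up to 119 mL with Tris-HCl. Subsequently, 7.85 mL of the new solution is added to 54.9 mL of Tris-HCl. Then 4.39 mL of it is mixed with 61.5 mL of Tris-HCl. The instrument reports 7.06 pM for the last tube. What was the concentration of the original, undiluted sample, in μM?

0.339 μM

Overall dilution factor = 200.1 × 2 × 7.994 × 15.01 = 4.80 × 10⁴.
Original = 7.06 pM × 4.80 × 10⁴ = 3.39 × 10⁵ pM = 0.339 μM.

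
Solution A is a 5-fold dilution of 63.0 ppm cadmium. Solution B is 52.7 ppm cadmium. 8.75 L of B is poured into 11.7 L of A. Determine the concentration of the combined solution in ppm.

C_A = 63.0 ppm / 5 = 12.6 ppm.
C_mix = (C_A·V_A + C_B·V_B)/(V_A + V_B) = (12.6×11.7 + 52.7×8.75) / 20.45 = 29.8 ppm.

29.8 ppm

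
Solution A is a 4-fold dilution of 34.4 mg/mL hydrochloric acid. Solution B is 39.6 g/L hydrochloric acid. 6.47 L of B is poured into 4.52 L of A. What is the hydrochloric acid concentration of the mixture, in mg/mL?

C_A = 34.4 mg/mL / 4 = 8.60 mg/mL.
C_B = 39.6 g/L = 39.6 mg/mL.
C_mix = (C_A·V_A + C_B·V_B)/(V_A + V_B) = (8.60×4.52 + 39.6×6.47) / 10.99 = 26.9 mg/mL.

26.9 mg/mL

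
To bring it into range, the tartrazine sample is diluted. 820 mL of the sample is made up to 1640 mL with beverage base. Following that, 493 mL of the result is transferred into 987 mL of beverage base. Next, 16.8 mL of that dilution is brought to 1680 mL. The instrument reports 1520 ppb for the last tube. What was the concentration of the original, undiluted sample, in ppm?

Overall dilution factor = 2 × 3.002 × 100 = 600.
Original = 1520 ppb × 600 = 9.13 × 10⁵ ppb = 913 ppm.

913 ppm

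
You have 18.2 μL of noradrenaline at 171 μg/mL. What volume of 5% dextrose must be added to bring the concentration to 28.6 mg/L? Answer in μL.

90.6 μL

28.6 mg/L = 28.6 μg/mL.
V₂ = C₁V₁/C₂ = 171 × 18.2 / 28.6 = 109 μL.
Diluent to add = V₂ − V₁ = 109 − 18.2 = 90.6 μL.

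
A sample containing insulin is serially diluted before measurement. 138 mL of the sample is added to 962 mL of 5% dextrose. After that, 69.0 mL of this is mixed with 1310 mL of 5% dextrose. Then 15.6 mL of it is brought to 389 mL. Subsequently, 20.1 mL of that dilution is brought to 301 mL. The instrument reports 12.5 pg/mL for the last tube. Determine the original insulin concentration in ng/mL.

744 ng/mL

Overall dilution factor = 7.971 × 19.99 × 24.94 × 14.98 = 5.95 × 10⁴.
Original = 12.5 pg/mL × 5.95 × 10⁴ = 7.44 × 10⁵ pg/mL = 744 ng/mL.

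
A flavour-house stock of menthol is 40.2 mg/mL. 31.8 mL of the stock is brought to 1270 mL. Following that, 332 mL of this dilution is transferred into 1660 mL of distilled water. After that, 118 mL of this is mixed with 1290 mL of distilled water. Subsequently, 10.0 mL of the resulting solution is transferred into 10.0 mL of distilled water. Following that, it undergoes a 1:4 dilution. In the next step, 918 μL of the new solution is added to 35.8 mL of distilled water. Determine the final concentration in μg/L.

43.9 μg/L

Overall dilution factor = 39.94 × 6 × 11.93 × 2 × 4 × 40.00 = 9.15 × 10⁵.
40.2 mg/mL / 9.15 × 10⁵ = 4.39 × 10⁻⁵ mg/mL = 43.9 μg/L.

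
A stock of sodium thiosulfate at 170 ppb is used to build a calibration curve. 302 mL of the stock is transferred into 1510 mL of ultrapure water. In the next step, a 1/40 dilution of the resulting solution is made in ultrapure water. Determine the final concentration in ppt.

708 ppt

Overall dilution factor = 6 × 40 = 240.
170 ppb / 240 = 0.708 ppb = 708 ppt.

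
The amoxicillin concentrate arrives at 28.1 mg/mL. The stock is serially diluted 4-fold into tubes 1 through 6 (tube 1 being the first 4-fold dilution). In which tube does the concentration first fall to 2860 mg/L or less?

tube 2

Tube n has concentration 28.1 mg/mL / 4ⁿ.
Need 4ⁿ ≥ 28.1 mg/mL / 2860 mg/L = 9.83, so n ≥ 1.65.
First such tube: n = 2.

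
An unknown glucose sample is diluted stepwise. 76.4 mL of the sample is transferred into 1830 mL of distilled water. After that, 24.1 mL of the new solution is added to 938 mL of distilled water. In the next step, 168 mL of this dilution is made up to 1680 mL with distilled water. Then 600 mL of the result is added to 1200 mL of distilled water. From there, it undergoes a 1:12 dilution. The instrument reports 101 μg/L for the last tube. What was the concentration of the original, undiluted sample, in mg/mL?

Overall dilution factor = 24.95 × 39.92 × 10 × 3 × 12 = 3.59 × 10⁵.
Original = 101 μg/L × 3.59 × 10⁵ = 3.62 × 10⁷ μg/L = 36.2 mg/mL.

36.2 mg/mL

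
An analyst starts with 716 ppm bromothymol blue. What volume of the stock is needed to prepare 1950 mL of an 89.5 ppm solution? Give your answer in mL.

V₁ = C₂V₂/C₁ = 89.5 × 1950 / 716 = 244 mL.

244 mL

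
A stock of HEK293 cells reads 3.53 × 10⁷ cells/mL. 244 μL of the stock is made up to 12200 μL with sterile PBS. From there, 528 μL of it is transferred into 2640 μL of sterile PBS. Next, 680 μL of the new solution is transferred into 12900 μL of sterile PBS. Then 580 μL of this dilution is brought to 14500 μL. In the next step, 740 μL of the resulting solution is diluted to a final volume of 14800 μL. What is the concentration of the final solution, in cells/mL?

Overall dilution factor = 50 × 6 × 19.97 × 25 × 20 = 3.00 × 10⁶.
3.53 × 10⁷ cells/mL / 3.00 × 10⁶ = 11.8 cells/mL.

11.8 cells/mL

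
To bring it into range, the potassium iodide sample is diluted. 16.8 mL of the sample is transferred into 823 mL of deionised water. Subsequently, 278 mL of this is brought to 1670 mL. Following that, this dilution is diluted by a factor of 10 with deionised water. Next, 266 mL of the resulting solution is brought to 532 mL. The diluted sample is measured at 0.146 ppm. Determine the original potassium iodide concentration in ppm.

877 ppm

Overall dilution factor = 49.99 × 6.007 × 10 × 2 = 6006.
Original = 0.146 ppm × 6006 = 877 ppm.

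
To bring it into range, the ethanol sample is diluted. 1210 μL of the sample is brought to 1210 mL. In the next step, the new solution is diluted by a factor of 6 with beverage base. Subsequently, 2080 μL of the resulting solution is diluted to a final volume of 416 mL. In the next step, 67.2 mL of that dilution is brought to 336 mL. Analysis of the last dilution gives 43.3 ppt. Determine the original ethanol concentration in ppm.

260 ppm

Overall dilution factor = 1000 × 6 × 200 × 5 = 6.00 × 10⁶.
Original = 43.3 ppt × 6.00 × 10⁶ = 2.60 × 10⁸ ppt = 260 ppm.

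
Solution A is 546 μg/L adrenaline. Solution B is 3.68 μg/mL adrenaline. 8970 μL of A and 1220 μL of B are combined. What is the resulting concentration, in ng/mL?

C_B = 3.68 μg/mL = 3680 μg/L.
C_mix = (C_A·V_A + C_B·V_B)/(V_A + V_B) = (546×8970 + 3680×1220) / 10190 = 921 μg/L = 921 ng/mL.

921 ng/mL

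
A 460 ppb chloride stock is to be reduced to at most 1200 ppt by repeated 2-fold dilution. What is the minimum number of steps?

9

Need 2ⁿ ≥ 383, so n ≥ log(383)/log(2) = 8.58.
Minimum whole steps: n = 9.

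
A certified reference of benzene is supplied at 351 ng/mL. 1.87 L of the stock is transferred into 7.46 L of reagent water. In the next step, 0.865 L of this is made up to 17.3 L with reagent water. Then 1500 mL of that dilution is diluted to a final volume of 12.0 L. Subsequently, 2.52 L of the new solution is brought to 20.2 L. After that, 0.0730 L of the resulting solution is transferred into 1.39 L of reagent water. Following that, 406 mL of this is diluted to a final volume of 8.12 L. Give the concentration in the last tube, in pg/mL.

Overall dilution factor = 4.989 × 20 × 8 × 8.016 × 20.04 × 20 = 2.56 × 10⁶.
351 ng/mL / 2.56 × 10⁶ = 1.37 × 10⁻⁴ ng/mL = 0.137 pg/mL.

0.137 pg/mL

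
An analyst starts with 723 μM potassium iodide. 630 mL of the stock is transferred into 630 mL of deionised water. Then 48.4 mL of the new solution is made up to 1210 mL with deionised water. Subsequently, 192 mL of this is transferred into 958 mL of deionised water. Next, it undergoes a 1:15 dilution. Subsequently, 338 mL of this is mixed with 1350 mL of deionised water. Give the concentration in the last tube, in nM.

Overall dilution factor = 2 × 25 × 5.990 × 15 × 4.994 = 2.24 × 10⁴.
723 μM / 2.24 × 10⁴ = 0.0322 μM = 32.2 nM.

32.2 nM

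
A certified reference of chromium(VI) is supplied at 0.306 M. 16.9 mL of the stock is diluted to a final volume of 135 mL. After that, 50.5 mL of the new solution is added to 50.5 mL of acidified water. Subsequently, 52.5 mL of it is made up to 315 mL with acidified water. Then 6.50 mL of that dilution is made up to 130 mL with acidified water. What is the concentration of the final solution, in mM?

0.160 mM

Overall dilution factor = 7.988 × 2 × 6 × 20 = 1917.
0.306 M / 1917 = 1.60 × 10⁻⁴ M = 0.160 mM.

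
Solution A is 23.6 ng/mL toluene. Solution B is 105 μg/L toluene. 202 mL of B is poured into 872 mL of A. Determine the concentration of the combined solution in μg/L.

C_B = 105 μg/L = 105 ng/mL.
C_mix = (C_A·V_A + C_B·V_B)/(V_A + V_B) = (23.6×872 + 105×202) / 1074 = 38.9 ng/mL = 38.9 μg/L.

38.9 μg/L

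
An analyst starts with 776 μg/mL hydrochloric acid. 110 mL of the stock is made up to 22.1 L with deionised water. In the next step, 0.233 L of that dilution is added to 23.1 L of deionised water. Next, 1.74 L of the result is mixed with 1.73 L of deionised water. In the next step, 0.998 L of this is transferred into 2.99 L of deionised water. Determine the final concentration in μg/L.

4.84 μg/L

Overall dilution factor = 200.9 × 100.1 × 1.994 × 3.996 = 1.60 × 10⁵.
776 μg/mL / 1.60 × 10⁵ = 4.84 × 10⁻³ μg/mL = 4.84 μg/L.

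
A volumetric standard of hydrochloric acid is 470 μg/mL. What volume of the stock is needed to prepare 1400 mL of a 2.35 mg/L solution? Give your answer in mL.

7.00 mL

2.35 mg/L = 2.35 μg/mL.
V₁ = C₂V₂/C₁ = 2.35 × 1400 / 470 = 7.00 mL.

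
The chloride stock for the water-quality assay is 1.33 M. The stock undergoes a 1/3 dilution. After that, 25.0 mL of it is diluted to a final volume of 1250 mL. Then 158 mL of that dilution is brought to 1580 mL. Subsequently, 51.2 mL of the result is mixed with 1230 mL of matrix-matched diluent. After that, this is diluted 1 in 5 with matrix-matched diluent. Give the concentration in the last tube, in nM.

Overall dilution factor = 3 × 50 × 10 × 25.02 × 5 = 1.88 × 10⁵.
1.33 M / 1.88 × 10⁵ = 7.09 × 10⁻⁶ M = 7090 nM.

7090 nM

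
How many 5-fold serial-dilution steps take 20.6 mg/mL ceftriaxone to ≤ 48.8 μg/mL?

4

Need 5ⁿ ≥ 422, so n ≥ log(422)/log(5) = 3.76.
Minimum whole steps: n = 4.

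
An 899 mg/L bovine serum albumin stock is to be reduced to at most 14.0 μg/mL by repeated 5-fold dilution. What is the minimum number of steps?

3

Need 5ⁿ ≥ 64.2, so n ≥ log(64.2)/log(5) = 2.59.
Minimum whole steps: n = 3.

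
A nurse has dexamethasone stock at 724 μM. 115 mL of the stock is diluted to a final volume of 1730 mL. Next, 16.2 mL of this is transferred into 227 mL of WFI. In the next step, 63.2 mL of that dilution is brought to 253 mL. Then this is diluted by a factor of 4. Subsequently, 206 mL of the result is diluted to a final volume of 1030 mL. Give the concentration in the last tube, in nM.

40.0 nM

Overall dilution factor = 15.04 × 15.01 × 4.003 × 4 × 5 = 1.81 × 10⁴.
724 μM / 1.81 × 10⁴ = 0.0400 μM = 40.0 nM.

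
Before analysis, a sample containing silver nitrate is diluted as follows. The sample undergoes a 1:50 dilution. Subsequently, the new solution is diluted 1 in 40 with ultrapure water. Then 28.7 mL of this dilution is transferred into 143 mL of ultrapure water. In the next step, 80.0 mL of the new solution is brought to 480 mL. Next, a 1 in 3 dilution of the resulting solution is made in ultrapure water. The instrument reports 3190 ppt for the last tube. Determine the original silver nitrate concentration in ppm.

687 ppm

Overall dilution factor = 50 × 40 × 5.983 × 6 × 3 = 2.15 × 10⁵.
Original = 3190 ppt × 2.15 × 10⁵ = 6.87 × 10⁸ ppt = 687 ppm.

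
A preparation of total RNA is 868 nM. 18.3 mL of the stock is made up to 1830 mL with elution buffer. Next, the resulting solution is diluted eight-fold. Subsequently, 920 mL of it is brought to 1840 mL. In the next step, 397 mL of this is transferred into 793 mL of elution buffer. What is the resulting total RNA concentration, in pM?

Overall dilution factor = 100 × 8 × 2 × 2.997 = 4796.
868 nM / 4796 = 0.181 nM = 181 pM.

181 pM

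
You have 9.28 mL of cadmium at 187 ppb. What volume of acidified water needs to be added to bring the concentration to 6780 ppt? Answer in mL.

6780 ppt = 6.78 ppb.
V₂ = C₁V₁/C₂ = 187 × 9.28 / 6.78 = 256 mL.
Diluent to add = V₂ − V₁ = 256 − 9.28 = 247 mL.

247 mL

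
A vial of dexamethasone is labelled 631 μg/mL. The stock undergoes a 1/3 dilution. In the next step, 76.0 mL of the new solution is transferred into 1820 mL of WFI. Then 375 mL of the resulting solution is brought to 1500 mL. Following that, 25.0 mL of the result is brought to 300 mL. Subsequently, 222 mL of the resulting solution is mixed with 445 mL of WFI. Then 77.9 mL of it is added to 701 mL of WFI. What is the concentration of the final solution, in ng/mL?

Overall dilution factor = 3 × 24.95 × 4 × 12 × 3.005 × 9.999 = 1.08 × 10⁵.
631 μg/mL / 1.08 × 10⁵ = 5.85 × 10⁻³ μg/mL = 5.85 ng/mL.

5.85 ng/mL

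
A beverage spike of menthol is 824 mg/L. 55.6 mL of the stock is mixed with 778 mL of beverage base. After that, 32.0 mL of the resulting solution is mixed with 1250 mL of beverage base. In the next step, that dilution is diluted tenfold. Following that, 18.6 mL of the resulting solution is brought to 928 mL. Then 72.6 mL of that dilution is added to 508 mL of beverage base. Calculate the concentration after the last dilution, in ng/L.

344 ng/L

Overall dilution factor = 14.99 × 40.06 × 10 × 49.89 × 7.997 = 2.40 × 10⁶.
824 mg/L / 2.40 × 10⁶ = 3.44 × 10⁻⁴ mg/L = 344 ng/L.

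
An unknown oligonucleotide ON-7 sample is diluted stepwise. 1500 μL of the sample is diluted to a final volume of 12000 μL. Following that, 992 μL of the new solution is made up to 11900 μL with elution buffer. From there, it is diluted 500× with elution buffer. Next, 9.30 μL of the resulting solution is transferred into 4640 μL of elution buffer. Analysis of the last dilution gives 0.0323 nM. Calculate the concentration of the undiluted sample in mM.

Overall dilution factor = 8 × 12.00 × 500 × 499.9 = 2.40 × 10⁷.
Original = 0.0323 nM × 2.40 × 10⁷ = 7.75 × 10⁵ nM = 0.775 mM.

0.775 mM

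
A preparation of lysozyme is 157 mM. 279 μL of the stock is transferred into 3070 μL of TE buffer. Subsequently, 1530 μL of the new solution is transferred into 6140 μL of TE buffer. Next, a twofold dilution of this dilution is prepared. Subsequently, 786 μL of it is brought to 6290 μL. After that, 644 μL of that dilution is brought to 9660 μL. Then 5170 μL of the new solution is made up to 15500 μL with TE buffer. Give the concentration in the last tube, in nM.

3620 nM

Overall dilution factor = 12.00 × 5.013 × 2 × 8.003 × 15 × 2.998 = 4.33 × 10⁴.
157 mM / 4.33 × 10⁴ = 3.62 × 10⁻³ mM = 3620 nM.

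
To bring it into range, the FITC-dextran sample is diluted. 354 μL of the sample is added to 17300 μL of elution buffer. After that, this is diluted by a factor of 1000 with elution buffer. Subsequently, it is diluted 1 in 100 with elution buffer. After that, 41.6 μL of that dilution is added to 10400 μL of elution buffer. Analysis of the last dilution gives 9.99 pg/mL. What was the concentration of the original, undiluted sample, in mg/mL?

12.5 mg/mL

Overall dilution factor = 49.87 × 1000 × 100 × 251 = 1.25 × 10⁹.
Original = 9.99 pg/mL × 1.25 × 10⁹ = 1.25 × 10¹⁰ pg/mL = 12.5 mg/mL.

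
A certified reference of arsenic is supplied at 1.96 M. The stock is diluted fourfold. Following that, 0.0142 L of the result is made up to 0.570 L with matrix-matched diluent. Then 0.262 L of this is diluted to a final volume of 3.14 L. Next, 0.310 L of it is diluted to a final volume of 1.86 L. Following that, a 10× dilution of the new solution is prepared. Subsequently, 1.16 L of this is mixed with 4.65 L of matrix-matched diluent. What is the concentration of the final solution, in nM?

Overall dilution factor = 4 × 40.14 × 11.98 × 6 × 10 × 5.009 = 5.78 × 10⁵.
1.96 M / 5.78 × 10⁵ = 3.39 × 10⁻⁶ M = 3390 nM.

3390 nM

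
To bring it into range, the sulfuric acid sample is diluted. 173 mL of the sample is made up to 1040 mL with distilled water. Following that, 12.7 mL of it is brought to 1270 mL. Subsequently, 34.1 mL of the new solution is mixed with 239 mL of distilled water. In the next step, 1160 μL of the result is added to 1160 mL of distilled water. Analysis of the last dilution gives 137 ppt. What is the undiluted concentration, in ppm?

660 ppm

Overall dilution factor = 6.012 × 100 × 8.009 × 1001 = 4.82 × 10⁶.
Original = 137 ppt × 4.82 × 10⁶ = 6.60 × 10⁸ ppt = 660 ppm.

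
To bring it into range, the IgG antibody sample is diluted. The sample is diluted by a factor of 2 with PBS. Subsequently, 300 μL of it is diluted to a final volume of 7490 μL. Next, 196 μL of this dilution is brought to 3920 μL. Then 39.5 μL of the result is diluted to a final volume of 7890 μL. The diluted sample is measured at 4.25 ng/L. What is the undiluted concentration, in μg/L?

Overall dilution factor = 2 × 24.97 × 20 × 199.7 = 1.99 × 10⁵.
Original = 4.25 ng/L × 1.99 × 10⁵ = 8.48 × 10⁵ ng/L = 848 μg/L.

848 μg/L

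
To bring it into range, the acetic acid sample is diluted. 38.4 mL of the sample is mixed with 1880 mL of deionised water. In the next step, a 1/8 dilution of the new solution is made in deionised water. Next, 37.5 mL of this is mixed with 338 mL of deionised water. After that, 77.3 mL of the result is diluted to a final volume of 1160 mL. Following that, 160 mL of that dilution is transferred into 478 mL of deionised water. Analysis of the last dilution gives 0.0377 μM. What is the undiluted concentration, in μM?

9030 μM

Overall dilution factor = 49.96 × 8 × 10.01 × 15.01 × 3.987 = 2.39 × 10⁵.
Original = 0.0377 μM × 2.39 × 10⁵ = 9028 μM.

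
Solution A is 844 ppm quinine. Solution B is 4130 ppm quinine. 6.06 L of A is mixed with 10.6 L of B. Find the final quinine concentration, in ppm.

C_mix = (C_A·V_A + C_B·V_B)/(V_A + V_B) = (844×6.06 + 4130×10.6) / 16.66 = 2935 ppm.

2930 ppm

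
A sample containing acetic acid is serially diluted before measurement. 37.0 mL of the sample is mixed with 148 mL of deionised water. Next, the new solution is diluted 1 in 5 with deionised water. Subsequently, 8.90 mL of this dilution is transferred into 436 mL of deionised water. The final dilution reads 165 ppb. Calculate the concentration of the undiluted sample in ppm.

Overall dilution factor = 5 × 5 × 49.99 = 1250.
Original = 165 ppb × 1250 = 2.06 × 10⁵ ppb = 206 ppm.

206 ppm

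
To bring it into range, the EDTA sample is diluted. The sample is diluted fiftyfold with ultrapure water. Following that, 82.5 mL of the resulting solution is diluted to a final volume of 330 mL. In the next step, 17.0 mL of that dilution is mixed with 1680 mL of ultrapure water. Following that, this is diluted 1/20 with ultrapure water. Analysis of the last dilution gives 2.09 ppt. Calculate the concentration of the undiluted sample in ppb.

Overall dilution factor = 50 × 4 × 99.82 × 20 = 3.99 × 10⁵.
Original = 2.09 ppt × 3.99 × 10⁵ = 8.35 × 10⁵ ppt = 835 ppb.

835 ppb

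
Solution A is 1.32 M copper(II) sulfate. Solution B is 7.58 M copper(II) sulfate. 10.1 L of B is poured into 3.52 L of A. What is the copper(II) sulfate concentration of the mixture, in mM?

C_mix = (C_A·V_A + C_B·V_B)/(V_A + V_B) = (1.32×3.52 + 7.58×10.1) / 13.62 = 5.96 M = 5960 mM.

5960 mM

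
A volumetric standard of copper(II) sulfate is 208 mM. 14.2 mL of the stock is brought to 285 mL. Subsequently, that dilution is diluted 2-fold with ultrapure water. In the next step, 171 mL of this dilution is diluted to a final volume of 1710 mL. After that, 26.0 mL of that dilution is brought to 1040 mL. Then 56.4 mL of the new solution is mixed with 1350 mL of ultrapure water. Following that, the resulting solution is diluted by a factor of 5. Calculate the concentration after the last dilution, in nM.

104 nM

Overall dilution factor = 20.07 × 2 × 10 × 40 × 24.94 × 5 = 2.00 × 10⁶.
208 mM / 2.00 × 10⁶ = 1.04 × 10⁻⁴ mM = 104 nM.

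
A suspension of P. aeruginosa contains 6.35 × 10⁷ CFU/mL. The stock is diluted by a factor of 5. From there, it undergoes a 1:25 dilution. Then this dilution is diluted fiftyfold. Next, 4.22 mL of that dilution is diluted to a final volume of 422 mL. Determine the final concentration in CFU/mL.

Overall dilution factor = 5 × 25 × 50 × 100 = 6.25 × 10⁵.
6.35 × 10⁷ CFU/mL / 6.25 × 10⁵ = 102 CFU/mL.

102 CFU/mL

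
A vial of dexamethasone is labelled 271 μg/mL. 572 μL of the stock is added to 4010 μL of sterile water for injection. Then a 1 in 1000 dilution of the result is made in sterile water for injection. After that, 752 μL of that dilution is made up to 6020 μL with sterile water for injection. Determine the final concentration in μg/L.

4.23 μg/L

Overall dilution factor = 8.010 × 1000 × 8.005 = 6.41 × 10⁴.
271 μg/mL / 6.41 × 10⁴ = 4.23 × 10⁻³ μg/mL = 4.23 μg/L.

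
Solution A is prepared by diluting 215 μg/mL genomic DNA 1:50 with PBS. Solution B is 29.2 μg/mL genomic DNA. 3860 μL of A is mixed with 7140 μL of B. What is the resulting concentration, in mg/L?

C_A = 215 μg/mL / 50 = 4.30 μg/mL.
C_mix = (C_A·V_A + C_B·V_B)/(V_A + V_B) = (4.30×3860 + 29.2×7140) / 11000 = 20.5 μg/mL = 20.5 mg/L.

20.5 mg/L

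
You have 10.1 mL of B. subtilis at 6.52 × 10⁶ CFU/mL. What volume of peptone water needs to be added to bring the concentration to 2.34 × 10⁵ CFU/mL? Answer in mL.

271 mL

V₂ = C₁V₁/C₂ = 6.52 × 10⁶ × 10.1 / 2.34 × 10⁵ = 281 mL.
Diluent to add = V₂ − V₁ = 281 − 10.1 = 271 mL.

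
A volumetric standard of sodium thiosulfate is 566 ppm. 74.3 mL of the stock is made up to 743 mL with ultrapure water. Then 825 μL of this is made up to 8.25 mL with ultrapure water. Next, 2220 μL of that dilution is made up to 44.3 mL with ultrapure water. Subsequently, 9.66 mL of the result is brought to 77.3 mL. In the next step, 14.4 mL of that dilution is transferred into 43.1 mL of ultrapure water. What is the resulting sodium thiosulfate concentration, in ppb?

8.88 ppb

Overall dilution factor = 10 × 10 × 19.95 × 8.002 × 3.993 = 6.38 × 10⁴.
566 ppm / 6.38 × 10⁴ = 8.88 × 10⁻³ ppm = 8.88 ppb.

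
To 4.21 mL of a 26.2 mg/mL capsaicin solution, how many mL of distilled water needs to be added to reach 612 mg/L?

176 mL

612 mg/L = 0.612 mg/mL.
V₂ = C₁V₁/C₂ = 26.2 × 4.21 / 0.612 = 180 mL.
Diluent to add = V₂ − V₁ = 180 − 4.21 = 176 mL.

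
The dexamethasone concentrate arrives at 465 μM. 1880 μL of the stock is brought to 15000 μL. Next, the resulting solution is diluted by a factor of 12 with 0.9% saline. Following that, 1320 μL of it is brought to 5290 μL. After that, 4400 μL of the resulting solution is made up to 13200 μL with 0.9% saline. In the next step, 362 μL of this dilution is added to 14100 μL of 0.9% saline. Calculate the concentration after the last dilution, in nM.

10.1 nM

Overall dilution factor = 7.979 × 12 × 4.008 × 3 × 39.95 = 4.60 × 10⁴.
465 μM / 4.60 × 10⁴ = 0.0101 μM = 10.1 nM.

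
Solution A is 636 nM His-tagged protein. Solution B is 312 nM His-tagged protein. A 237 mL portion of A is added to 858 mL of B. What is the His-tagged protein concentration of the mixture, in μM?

C_mix = (C_A·V_A + C_B·V_B)/(V_A + V_B) = (636×237 + 312×858) / 1095 = 382 nM = 0.382 μM.

0.382 μM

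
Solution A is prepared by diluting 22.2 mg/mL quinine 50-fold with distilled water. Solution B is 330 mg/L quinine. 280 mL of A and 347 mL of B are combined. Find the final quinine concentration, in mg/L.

381 mg/L

C_A = 22.2 mg/mL / 50 = 0.444 mg/mL.
C_B = 330 mg/L = 0.330 mg/mL.
C_mix = (C_A·V_A + C_B·V_B)/(V_A + V_B) = (0.444×280 + 0.330×347) / 627.0 = 0.381 mg/mL = 381 mg/L.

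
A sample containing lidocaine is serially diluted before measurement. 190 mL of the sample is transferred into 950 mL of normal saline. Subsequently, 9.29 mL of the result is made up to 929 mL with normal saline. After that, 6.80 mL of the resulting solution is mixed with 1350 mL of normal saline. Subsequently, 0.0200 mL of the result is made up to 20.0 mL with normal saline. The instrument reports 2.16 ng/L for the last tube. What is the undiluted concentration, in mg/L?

259 mg/L

Overall dilution factor = 6 × 100 × 199.5 × 1000 = 1.20 × 10⁸.
Original = 2.16 ng/L × 1.20 × 10⁸ = 2.59 × 10⁸ ng/L = 259 mg/L.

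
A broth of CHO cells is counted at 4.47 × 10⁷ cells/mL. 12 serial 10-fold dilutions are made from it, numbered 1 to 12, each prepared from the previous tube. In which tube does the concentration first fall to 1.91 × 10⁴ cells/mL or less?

Tube n has concentration 4.47 × 10⁷ cells/mL / 10ⁿ.
Need 10ⁿ ≥ 4.47 × 10⁷ cells/mL / 1.91 × 10⁴ cells/mL = 2340, so n ≥ 3.37.
First such tube: n = 4.

tube 4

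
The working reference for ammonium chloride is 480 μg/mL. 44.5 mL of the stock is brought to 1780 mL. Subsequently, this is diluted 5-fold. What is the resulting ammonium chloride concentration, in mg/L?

Overall dilution factor = 40 × 5 = 200.
480 μg/mL / 200 = 2.40 μg/mL = 2.40 mg/L.

2.40 mg/L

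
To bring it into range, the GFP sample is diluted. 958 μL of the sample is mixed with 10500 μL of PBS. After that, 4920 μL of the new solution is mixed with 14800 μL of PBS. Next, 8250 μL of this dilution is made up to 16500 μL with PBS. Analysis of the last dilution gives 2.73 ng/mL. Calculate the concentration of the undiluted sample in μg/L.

262 μg/L

Overall dilution factor = 11.96 × 4.008 × 2 = 95.9.
Original = 2.73 ng/mL × 95.9 = 262 ng/mL = 262 μg/L.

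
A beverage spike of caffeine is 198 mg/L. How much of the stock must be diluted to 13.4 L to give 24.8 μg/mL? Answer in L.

1.68 L

24.8 μg/mL = 24.8 mg/L.
V₁ = C₂V₂/C₁ = 24.8 × 13.4 / 198 = 1.68 L.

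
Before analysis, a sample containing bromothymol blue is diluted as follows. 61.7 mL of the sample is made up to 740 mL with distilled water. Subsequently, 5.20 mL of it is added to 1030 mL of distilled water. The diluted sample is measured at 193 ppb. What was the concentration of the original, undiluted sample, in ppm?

Overall dilution factor = 11.99 × 199.1 = 2388.
Original = 193 ppb × 2388 = 4.61 × 10⁵ ppb = 461 ppm.

461 ppm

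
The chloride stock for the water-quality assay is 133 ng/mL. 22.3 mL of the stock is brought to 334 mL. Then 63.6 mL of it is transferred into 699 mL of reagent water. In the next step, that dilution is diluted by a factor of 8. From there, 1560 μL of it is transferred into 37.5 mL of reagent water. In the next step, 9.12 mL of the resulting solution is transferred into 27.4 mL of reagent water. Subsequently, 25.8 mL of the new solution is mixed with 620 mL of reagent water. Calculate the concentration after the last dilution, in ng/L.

Overall dilution factor = 14.98 × 11.99 × 8 × 25.04 × 4.004 × 25.03 = 3.61 × 10⁶.
133 ng/mL / 3.61 × 10⁶ = 3.69 × 10⁻⁵ ng/mL = 0.0369 ng/L.

0.0369 ng/L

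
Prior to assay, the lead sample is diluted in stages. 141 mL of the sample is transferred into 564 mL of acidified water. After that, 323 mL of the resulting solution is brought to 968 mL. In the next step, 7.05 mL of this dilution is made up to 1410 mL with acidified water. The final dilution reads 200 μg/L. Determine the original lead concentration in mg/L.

Overall dilution factor = 5 × 2.997 × 200 = 2997.
Original = 200 μg/L × 2997 = 5.99 × 10⁵ μg/L = 599 mg/L.

599 mg/L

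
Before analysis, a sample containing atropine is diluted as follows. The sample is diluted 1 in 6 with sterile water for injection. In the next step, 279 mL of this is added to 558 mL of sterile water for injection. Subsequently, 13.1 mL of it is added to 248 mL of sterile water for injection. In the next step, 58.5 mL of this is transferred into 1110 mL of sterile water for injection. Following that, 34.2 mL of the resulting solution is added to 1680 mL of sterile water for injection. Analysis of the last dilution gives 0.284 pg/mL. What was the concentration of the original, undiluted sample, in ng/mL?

102 ng/mL

Overall dilution factor = 6 × 3 × 19.93 × 19.97 × 50.12 = 3.59 × 10⁵.
Original = 0.284 pg/mL × 3.59 × 10⁵ = 1.02 × 10⁵ pg/mL = 102 ng/mL.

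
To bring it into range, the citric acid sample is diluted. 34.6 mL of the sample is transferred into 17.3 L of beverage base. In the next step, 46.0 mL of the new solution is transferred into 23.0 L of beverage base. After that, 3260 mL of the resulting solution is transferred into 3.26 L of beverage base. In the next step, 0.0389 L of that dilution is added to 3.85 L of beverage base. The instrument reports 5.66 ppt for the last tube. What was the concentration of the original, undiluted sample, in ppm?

Overall dilution factor = 501 × 501 × 2 × 99.97 = 5.02 × 10⁷.
Original = 5.66 ppt × 5.02 × 10⁷ = 2.84 × 10⁸ ppt = 284 ppm.

284 ppm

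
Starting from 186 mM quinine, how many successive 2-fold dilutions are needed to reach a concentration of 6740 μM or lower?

Need 2ⁿ ≥ 27.6, so n ≥ log(27.6)/log(2) = 4.79.
Minimum whole steps: n = 5.

5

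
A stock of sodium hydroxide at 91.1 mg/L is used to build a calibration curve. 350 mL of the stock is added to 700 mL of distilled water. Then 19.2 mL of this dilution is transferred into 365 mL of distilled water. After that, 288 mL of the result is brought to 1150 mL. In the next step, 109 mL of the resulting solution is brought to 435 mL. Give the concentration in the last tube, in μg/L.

95.2 μg/L

Overall dilution factor = 3 × 20.01 × 3.993 × 3.991 = 957.
91.1 mg/L / 957 = 0.0952 mg/L = 95.2 μg/L.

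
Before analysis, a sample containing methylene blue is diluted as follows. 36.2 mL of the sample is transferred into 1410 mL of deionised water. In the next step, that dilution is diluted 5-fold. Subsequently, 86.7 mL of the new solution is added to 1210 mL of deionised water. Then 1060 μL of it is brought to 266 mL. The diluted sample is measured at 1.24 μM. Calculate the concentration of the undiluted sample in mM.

930 mM

Overall dilution factor = 39.95 × 5 × 14.96 × 250.9 = 7.50 × 10⁵.
Original = 1.24 μM × 7.50 × 10⁵ = 9.30 × 10⁵ μM = 930 mM.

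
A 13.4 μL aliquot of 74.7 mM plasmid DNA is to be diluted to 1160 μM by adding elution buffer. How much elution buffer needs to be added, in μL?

1160 μM = 1.16 mM.
V₂ = C₁V₁/C₂ = 74.7 × 13.4 / 1.16 = 863 μL.
Diluent to add = V₂ − V₁ = 863 − 13.4 = 850 μL.

850 μL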